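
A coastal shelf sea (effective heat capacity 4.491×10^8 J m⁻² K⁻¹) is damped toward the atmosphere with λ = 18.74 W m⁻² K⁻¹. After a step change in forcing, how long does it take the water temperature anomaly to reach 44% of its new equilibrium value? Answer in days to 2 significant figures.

160 days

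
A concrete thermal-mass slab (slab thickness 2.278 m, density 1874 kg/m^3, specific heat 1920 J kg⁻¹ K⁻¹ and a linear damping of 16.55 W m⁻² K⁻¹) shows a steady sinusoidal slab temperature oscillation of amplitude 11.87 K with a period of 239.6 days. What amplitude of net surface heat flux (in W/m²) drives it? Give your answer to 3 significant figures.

Areal heat capacity C = ρ c_p D = 1874 × 1920 × 2.278 = 8.20×10^6 J/(m²·K).
ω = 2π / 2.07×10^7 s = 3.04×10^-7 s⁻¹.
√((Cω)² + λ²) = √((2.49)² + 16.55²) = 16.7 W/(m²·K).
F₀ = A × √((Cω)²+λ²) = 11.87 × 16.7 = 199 W/m².

199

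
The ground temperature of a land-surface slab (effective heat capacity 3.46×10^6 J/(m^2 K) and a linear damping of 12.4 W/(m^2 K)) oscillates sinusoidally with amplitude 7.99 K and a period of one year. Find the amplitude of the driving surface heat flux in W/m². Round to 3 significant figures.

99.2

Areal heat capacity C = 3.46×10^6 J/(m^2 K) (given).
ω = 2π / 3.15×10^7 s = 1.99×10^-7 s⁻¹.
√((Cω)² + λ²) = √((0.689)² + 12.4²) = 12.4 W/(m²·K).
F₀ = A × √((Cω)²+λ²) = 7.99 × 12.4 = 99.2 W/m².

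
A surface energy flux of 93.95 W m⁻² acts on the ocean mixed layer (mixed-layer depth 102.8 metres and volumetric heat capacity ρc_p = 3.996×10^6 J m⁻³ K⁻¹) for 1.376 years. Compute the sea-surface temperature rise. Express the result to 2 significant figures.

Areal heat capacity C = ρc_p × D = 3.996×10^6 × 102.8 = 4.11×10^8 J m⁻² K⁻¹.
Net heat input Q = F Δt = 93.95 × (1.376 years × 3.156×10^7 s/year) = 4.08×10^9 J/m².
ΔT = Q / C = 4.08×10^9 / 4.11×10^8 = 9.93 K.

9.9 K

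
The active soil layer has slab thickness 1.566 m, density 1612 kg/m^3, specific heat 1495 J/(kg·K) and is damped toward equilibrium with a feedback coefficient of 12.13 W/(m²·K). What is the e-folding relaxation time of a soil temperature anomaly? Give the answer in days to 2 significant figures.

3.6 days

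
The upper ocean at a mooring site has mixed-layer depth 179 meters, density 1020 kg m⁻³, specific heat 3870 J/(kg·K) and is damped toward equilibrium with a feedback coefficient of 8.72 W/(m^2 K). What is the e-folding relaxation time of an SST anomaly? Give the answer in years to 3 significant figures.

2.57 years

Areal heat capacity C = ρ c_p D = 1020 × 3870 × 179 = 7.07×10^8 J/(m²·K).
Relaxation time τ = C / λ = 7.07×10^8 / 8.72 = 8.10×10^7 s.
In years: 8.10×10^7 s / (3.156×10^7 s/year) = 2.57 years.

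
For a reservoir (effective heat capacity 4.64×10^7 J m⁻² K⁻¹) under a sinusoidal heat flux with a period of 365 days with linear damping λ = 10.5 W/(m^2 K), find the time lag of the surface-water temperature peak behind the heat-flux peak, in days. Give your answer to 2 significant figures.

42 days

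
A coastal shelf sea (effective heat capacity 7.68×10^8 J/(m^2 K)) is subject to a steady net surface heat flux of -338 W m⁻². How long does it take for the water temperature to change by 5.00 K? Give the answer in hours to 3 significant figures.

3160 hours

Areal heat capacity C = 7.68×10^8 J/(m^2 K) (given).
Time required: Δt = C ΔT / F = 7.68×10^8 × -5.00 / -338 = 1.14×10^7 s.
In hours: 1.14×10^7 s / (3600 s/hour) = 3160 hours.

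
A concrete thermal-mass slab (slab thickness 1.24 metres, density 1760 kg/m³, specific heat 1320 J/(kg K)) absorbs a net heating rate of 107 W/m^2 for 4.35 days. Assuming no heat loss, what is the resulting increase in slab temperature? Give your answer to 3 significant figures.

14.0 K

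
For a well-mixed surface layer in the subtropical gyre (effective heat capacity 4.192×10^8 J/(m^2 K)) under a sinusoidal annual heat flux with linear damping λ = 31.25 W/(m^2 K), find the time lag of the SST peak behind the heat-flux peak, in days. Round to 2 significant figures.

70 days

Areal heat capacity C = 4.192×10^8 J/(m^2 K) (given).
ω = 2π / 3.15×10^7 s = 1.99×10^-7 s⁻¹.
Phase lag φ = arctan(Cω/λ) = arctan(83.5/31.25) = 1.21 rad.
Time lag = φ / ω = 1.21 / 1.99×10^-7 = 6.09×10^6 s = 70.5 days.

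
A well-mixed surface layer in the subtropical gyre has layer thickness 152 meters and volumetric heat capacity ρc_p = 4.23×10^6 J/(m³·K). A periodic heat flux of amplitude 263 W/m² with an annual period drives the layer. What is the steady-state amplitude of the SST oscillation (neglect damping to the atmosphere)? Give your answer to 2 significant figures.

2.1 K

Areal heat capacity C = ρc_p × D = 4.23×10^6 × 152 = 6.43×10^8 J/(m²·K).
Angular frequency ω = 2π / T = 2π / 3.15×10^7 s = 1.99×10^-7 s⁻¹.
Cω = 6.43×10^8 × 1.99×10^-7 = 128 W/(m²·K).
Amplitude A = F₀ / (Cω) = 263 / 128 = 2.05 K.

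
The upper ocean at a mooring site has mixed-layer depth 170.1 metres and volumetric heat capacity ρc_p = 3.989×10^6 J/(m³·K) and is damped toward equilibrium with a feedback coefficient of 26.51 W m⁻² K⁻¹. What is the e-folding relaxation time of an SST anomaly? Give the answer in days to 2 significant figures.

Areal heat capacity C = ρc_p × D = 3.989×10^6 × 170.1 = 6.79×10^8 J m⁻² K⁻¹.
Relaxation time τ = C / λ = 6.79×10^8 / 26.51 = 2.56×10^7 s.
In days: 2.56×10^7 s / (86400 s/day) = 296 days.

300 days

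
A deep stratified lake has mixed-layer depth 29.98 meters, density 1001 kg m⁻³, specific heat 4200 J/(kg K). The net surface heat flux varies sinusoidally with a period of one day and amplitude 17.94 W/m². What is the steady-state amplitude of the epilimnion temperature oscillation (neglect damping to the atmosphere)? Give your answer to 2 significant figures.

0.0020 K

Areal heat capacity C = ρ c_p D = 1001 × 4200 × 29.98 = 1.26×10^8 J/(m^2 K).
Angular frequency ω = 2π / T = 2π / 86400 s = 7.27×10^-5 s⁻¹.
Cω = 1.26×10^8 × 7.27×10^-5 = 9170 W/(m²·K).
Amplitude A = F₀ / (Cω) = 17.94 / 9170 = 0.00196 K.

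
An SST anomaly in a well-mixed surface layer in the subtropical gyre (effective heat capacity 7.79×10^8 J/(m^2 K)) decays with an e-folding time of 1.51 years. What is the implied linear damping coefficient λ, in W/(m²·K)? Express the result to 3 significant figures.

Areal heat capacity C = 7.79×10^8 J/(m^2 K) (given).
τ = 1.51 years = 4.77×10^7 s.
λ = C / τ = 7.79×10^8 / 4.77×10^7 = 16.3 W/(m²·K).

16.3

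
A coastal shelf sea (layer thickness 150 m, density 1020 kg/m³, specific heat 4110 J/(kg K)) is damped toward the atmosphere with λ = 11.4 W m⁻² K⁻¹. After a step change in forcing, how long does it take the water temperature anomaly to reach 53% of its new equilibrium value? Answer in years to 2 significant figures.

Areal heat capacity C = ρ c_p D = 1020 × 4110 × 150 = 6.29×10^8 J m⁻² K⁻¹.
τ = C / λ = 6.29×10^8 / 11.4 = 5.52×10^7 s.
Fraction reached: 1 − e^(−t/τ) = 0.53 ⇒ t = −τ ln(1 − 0.53) = τ × 0.755.
t = 4.16×10^7 s = 1.32 years.

1.3 years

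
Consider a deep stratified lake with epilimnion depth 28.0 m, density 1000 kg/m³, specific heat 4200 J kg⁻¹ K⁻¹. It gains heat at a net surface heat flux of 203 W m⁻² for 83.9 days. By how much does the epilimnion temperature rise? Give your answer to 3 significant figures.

12.5 K

Areal heat capacity C = ρ c_p D = 1000 × 4200 × 28.0 = 1.18×10^8 J m⁻² K⁻¹.
Net heat input Q = F Δt = 203 × (83.9 days × 86400 s/day) = 1.47×10^9 J/m².
ΔT = Q / C = 1.47×10^9 / 1.18×10^8 = 12.5 K.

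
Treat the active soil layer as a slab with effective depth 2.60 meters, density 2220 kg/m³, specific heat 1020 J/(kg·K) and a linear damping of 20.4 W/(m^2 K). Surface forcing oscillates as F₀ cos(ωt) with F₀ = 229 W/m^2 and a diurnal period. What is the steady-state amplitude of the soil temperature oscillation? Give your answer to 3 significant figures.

0.534 K

Areal heat capacity C = ρ c_p D = 2220 × 1020 × 2.60 = 5.89×10^6 J/(m^2 K).
Angular frequency ω = 2π / T = 2π / 86400 s = 7.27×10^-5 s⁻¹.
√((Cω)² + λ²) = √((428)² + 20.4²) = 429 W/(m²·K).
Amplitude A = F₀ / √((Cω)²+λ²) = 229 / 429 = 0.534 K.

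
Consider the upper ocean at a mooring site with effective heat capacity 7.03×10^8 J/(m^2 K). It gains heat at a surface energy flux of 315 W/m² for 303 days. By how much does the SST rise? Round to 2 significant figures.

Areal heat capacity C = 7.03×10^8 J/(m^2 K) (given).
Net heat input Q = F Δt = 315 × (303 days × 86400 s/day) = 8.25×10^9 J/m².
ΔT = Q / C = 8.25×10^9 / 7.03×10^8 = 11.7 K.

12 K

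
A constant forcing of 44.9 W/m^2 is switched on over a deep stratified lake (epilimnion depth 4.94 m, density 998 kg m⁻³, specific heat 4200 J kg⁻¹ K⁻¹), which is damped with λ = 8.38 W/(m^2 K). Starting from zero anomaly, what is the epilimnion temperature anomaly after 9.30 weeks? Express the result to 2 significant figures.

Areal heat capacity C = ρ c_p D = 998 × 4200 × 4.94 = 2.07×10^7 J m⁻² K⁻¹.
τ = C / λ = 2.07×10^7 / 8.38 = 2.47×10^6 s.
Equilibrium anomaly ΔT_eq = F / λ = 44.9 / 8.38 = 5.36 K.
t = 9.30 weeks = 5.62×10^6 s, so t/τ = 2.28.
ΔT(t) = ΔT_eq (1 − e^(−t/τ)) = 5.36 × (1 − e^−2.28) = 4.81 K.

4.8 K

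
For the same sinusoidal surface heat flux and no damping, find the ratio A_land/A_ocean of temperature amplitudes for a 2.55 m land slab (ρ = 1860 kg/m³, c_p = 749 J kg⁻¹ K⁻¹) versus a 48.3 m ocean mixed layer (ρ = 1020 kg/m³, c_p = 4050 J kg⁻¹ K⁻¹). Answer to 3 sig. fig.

C_ocean = 1020 × 4050 × 48.3 = 2.00×10^8 J/(m²·K).
C_land = 1860 × 749 × 2.55 = 3.55×10^6 J/(m²·K).
Undamped amplitude ∝ 1/C, so A_land/A_ocean = C_ocean/C_land = 56.2.

56.2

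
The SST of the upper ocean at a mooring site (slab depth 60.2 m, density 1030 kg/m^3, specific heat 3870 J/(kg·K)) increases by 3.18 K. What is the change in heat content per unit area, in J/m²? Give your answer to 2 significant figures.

7.6×10^8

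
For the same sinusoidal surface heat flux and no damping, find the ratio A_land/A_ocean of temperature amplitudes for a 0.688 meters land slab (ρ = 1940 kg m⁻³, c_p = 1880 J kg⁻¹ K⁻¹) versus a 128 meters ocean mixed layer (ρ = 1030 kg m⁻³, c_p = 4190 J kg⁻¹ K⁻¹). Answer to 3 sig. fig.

C_ocean = 1030 × 4190 × 128 = 5.52×10^8 J/(m²·K).
C_land = 1940 × 1880 × 0.688 = 2.51×10^6 J/(m²·K).
Undamped amplitude ∝ 1/C, so A_land/A_ocean = C_ocean/C_land = 220.

220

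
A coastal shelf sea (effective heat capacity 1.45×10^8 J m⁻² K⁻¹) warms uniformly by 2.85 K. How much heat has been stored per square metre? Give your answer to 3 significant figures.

Areal heat capacity C = 1.45×10^8 J m⁻² K⁻¹ (given).
ΔQ = C ΔT = 1.45×10^8 × 2.85 = 4.13×10^8 J/m².

4.13×10^8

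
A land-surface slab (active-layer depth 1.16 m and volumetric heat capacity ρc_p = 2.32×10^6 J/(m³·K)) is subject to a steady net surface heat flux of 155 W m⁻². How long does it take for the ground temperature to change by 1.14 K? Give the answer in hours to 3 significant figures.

5.50 hours

Areal heat capacity C = ρc_p × D = 2.32×10^6 × 1.16 = 2.69×10^6 J/(m²·K).
Time required: Δt = C ΔT / F = 2.69×10^6 × 1.14 / 155 = 19800 s.
In hours: 19800 s / (3600 s/hour) = 5.50 hours.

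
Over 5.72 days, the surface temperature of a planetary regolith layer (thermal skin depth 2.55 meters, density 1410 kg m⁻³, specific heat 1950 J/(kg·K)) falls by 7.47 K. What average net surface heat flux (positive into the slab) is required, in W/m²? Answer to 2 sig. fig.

Areal heat capacity C = ρ c_p D = 1410 × 1950 × 2.55 = 7.01×10^6 J m⁻² K⁻¹.
Required heat per unit area: Q = C ΔT = 7.01×10^6 × -7.47 = -5.24×10^7 J/m².
Flux F = Q / Δt = -5.24×10^7 / 4.94×10^5 s = -106 W/m².

-110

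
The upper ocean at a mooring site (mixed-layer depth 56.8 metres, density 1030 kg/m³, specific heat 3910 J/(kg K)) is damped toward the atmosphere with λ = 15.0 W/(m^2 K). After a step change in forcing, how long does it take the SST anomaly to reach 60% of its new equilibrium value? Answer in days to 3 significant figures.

162 days

Areal heat capacity C = ρ c_p D = 1030 × 3910 × 56.8 = 2.29×10^8 J/(m²·K).
τ = C / λ = 2.29×10^8 / 15.0 = 1.53×10^7 s.
Fraction reached: 1 − e^(−t/τ) = 0.60 ⇒ t = −τ ln(1 − 0.60) = τ × 0.916.
t = 1.40×10^7 s = 162 days.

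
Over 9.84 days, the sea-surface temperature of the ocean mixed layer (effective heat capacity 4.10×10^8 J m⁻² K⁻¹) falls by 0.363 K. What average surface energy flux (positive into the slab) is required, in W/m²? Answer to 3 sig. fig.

-175

Areal heat capacity C = 4.10×10^8 J m⁻² K⁻¹ (given).
Required heat per unit area: Q = C ΔT = 4.10×10^8 × -0.363 = -1.49×10^8 J/m².
Flux F = Q / Δt = -1.49×10^8 / 8.50×10^5 s = -175 W/m².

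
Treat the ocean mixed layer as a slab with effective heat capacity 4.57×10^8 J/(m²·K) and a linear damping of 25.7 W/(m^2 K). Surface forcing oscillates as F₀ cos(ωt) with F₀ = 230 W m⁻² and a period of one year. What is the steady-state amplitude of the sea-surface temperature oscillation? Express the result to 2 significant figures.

2.4 K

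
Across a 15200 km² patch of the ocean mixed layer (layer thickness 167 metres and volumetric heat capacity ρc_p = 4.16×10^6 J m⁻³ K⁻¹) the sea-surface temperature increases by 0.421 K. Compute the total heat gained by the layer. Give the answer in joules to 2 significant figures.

4.4×10^18 J

Areal heat capacity C = ρc_p × D = 4.16×10^6 × 167 = 6.95×10^8 J/(m^2 K).
Heat per unit area: q = C ΔT = 6.95×10^8 × 0.421 = 2.92×10^8 J/m².
Total heat: Q = q × A = 2.92×10^8 × (15200 × 10⁶ m²) = 4.45×10^18 J.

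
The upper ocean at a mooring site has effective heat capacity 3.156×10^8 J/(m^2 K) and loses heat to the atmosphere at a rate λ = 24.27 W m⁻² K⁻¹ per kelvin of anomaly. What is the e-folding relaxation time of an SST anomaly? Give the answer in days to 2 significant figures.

Areal heat capacity C = 3.156×10^8 J/(m^2 K) (given).
Relaxation time τ = C / λ = 3.16×10^8 / 24.27 = 1.30×10^7 s.
In days: 1.30×10^7 s / (86400 s/day) = 151 days.

150 days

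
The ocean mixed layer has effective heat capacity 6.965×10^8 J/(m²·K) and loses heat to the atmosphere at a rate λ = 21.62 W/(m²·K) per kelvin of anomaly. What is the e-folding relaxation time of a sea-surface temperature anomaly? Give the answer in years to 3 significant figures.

1.02 years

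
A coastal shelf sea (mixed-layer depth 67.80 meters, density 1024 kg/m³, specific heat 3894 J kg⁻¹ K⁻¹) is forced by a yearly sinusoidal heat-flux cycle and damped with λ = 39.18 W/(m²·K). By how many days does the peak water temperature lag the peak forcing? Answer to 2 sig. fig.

Areal heat capacity C = ρ c_p D = 1024 × 3894 × 67.80 = 2.70×10^8 J m⁻² K⁻¹.
ω = 2π / 3.15×10^7 s = 1.99×10^-7 s⁻¹.
Phase lag φ = arctan(Cω/λ) = arctan(53.9/39.18) = 0.942 rad.
Time lag = φ / ω = 0.942 / 1.99×10^-7 = 4.73×10^6 s = 54.7 days.

55 days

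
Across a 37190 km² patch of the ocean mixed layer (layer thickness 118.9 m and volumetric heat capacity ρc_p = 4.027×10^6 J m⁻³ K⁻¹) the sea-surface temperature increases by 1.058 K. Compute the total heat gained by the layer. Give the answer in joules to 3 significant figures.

1.88×10^19 J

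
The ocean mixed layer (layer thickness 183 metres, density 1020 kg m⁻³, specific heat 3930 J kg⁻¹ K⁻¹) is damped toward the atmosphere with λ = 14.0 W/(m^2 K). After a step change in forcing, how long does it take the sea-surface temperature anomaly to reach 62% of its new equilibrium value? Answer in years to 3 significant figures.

Areal heat capacity C = ρ c_p D = 1020 × 3930 × 183 = 7.34×10^8 J/(m²·K).
τ = C / λ = 7.34×10^8 / 14.0 = 5.24×10^7 s.
Fraction reached: 1 − e^(−t/τ) = 0.62 ⇒ t = −τ ln(1 − 0.62) = τ × 0.968.
t = 5.07×10^7 s = 1.61 years.

1.61 years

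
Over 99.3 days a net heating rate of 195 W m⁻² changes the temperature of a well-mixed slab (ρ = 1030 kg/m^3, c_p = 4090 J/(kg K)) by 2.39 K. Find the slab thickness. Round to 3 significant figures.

Heat input Q = F Δt = 195 × 8.58×10^6 s = 1.67×10^9 J/m².
Required areal heat capacity C = Q / ΔT = 7.00×10^8 J/(m²·K).
Depth D = C / (ρ c_p) = 7.00×10^8 / (1030 × 4090) = 166 m.

166 m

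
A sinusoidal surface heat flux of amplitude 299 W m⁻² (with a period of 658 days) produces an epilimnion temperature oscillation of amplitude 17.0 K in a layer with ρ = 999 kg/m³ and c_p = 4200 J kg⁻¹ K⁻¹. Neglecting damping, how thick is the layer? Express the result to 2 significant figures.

38 m

ω = 2π / 5.69×10^7 s = 1.11×10^-7 s⁻¹.
Required C = F₀ / (A ω) = 299 / (17.0 × 1.11×10^-7) = 1.59×10^8 J/(m²·K).
D = C / (ρ c_p) = 1.59×10^8 / (999 × 4200) = 37.9 m.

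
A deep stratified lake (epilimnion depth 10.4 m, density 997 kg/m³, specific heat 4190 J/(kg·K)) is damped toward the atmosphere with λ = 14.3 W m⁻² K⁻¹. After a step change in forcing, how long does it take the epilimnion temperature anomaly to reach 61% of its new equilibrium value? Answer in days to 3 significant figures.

33.1 days

Areal heat capacity C = ρ c_p D = 997 × 4190 × 10.4 = 4.34×10^7 J/(m²·K).
τ = C / λ = 4.34×10^7 / 14.3 = 3.04×10^6 s.
Fraction reached: 1 − e^(−t/τ) = 0.61 ⇒ t = −τ ln(1 − 0.61) = τ × 0.942.
t = 2.86×10^6 s = 33.1 days.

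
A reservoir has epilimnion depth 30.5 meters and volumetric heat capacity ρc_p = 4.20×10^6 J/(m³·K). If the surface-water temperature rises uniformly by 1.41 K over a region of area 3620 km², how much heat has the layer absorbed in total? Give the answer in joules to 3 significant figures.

Areal heat capacity C = ρc_p × D = 4.20×10^6 × 30.5 = 1.28×10^8 J/(m²·K).
Heat per unit area: q = C ΔT = 1.28×10^8 × 1.41 = 1.81×10^8 J/m².
Total heat: Q = q × A = 1.81×10^8 × (3620 × 10⁶ m²) = 6.54×10^17 J.

6.54×10^17 J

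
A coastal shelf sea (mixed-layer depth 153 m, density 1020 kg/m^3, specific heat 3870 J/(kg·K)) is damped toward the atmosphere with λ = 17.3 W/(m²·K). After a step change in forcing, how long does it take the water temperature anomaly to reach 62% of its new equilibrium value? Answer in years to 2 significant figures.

Areal heat capacity C = ρ c_p D = 1020 × 3870 × 153 = 6.04×10^8 J/(m^2 K).
τ = C / λ = 6.04×10^8 / 17.3 = 3.49×10^7 s.
Fraction reached: 1 − e^(−t/τ) = 0.62 ⇒ t = −τ ln(1 − 0.62) = τ × 0.968.
t = 3.38×10^7 s = 1.07 years.

1.1 years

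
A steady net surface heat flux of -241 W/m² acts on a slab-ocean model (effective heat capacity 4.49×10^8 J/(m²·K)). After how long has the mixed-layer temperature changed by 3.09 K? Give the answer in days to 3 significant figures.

66.6 days

Areal heat capacity C = 4.49×10^8 J/(m²·K) (given).
Time required: Δt = C ΔT / F = 4.49×10^8 × -3.09 / -241 = 5.76×10^6 s.
In days: 5.76×10^6 s / (86400 s/day) = 66.6 days.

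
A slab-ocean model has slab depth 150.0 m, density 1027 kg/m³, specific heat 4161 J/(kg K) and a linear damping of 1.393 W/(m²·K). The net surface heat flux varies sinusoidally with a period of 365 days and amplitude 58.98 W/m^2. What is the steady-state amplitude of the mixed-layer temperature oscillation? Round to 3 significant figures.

Areal heat capacity C = ρ c_p D = 1027 × 4161 × 150.0 = 6.41×10^8 J m⁻² K⁻¹.
Angular frequency ω = 2π / T = 2π / 3.15×10^7 s = 1.99×10^-7 s⁻¹.
√((Cω)² + λ²) = √((128)² + 1.393²) = 128 W/(m²·K).
Amplitude A = F₀ / √((Cω)²+λ²) = 58.98 / 128 = 0.462 K.

0.462 K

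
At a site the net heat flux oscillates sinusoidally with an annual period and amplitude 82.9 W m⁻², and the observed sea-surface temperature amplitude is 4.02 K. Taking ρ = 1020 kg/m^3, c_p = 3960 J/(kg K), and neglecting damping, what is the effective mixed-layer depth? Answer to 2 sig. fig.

26 m

ω = 2π / 3.15×10^7 s = 1.99×10^-7 s⁻¹.
Required C = F₀ / (A ω) = 82.9 / (4.02 × 1.99×10^-7) = 1.04×10^8 J/(m²·K).
D = C / (ρ c_p) = 1.04×10^8 / (1020 × 3960) = 25.6 m.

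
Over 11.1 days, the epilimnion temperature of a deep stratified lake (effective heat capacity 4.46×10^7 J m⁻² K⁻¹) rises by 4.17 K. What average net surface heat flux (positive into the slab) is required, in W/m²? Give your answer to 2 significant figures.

190

Areal heat capacity C = 4.46×10^7 J m⁻² K⁻¹ (given).
Required heat per unit area: Q = C ΔT = 4.46×10^7 × 4.17 = 1.86×10^8 J/m².
Flux F = Q / Δt = 1.86×10^8 / 9.59×10^5 s = 194 W/m².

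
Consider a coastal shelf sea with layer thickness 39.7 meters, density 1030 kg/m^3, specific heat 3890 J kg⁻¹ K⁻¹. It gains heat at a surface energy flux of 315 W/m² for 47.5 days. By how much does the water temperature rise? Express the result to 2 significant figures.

Areal heat capacity C = ρ c_p D = 1030 × 3890 × 39.7 = 1.59×10^8 J/(m²·K).
Net heat input Q = F Δt = 315 × (47.5 days × 86400 s/day) = 1.29×10^9 J/m².
ΔT = Q / C = 1.29×10^9 / 1.59×10^8 = 8.13 K.

8.1 K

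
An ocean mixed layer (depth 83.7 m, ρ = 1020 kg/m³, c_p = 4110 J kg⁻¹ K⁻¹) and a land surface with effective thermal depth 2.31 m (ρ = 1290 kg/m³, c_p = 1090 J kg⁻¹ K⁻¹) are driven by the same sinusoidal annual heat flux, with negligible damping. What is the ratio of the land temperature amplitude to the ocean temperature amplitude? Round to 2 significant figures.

110

C_ocean = 1020 × 4110 × 83.7 = 3.51×10^8 J/(m²·K).
C_land = 1290 × 1090 × 2.31 = 3.25×10^6 J/(m²·K).
Undamped amplitude ∝ 1/C, so A_land/A_ocean = C_ocean/C_land = 108.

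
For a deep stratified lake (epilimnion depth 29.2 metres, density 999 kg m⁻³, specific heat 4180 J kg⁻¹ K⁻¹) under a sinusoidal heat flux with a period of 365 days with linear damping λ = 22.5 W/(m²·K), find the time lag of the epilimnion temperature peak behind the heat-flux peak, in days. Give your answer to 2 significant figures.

Areal heat capacity C = ρ c_p D = 999 × 4180 × 29.2 = 1.22×10^8 J/(m^2 K).
ω = 2π / 3.15×10^7 s = 1.99×10^-7 s⁻¹.
Phase lag φ = arctan(Cω/λ) = arctan(24.3/22.5) = 0.824 rad.
Time lag = φ / ω = 0.824 / 1.99×10^-7 = 4.13×10^6 s = 47.9 days.

48 days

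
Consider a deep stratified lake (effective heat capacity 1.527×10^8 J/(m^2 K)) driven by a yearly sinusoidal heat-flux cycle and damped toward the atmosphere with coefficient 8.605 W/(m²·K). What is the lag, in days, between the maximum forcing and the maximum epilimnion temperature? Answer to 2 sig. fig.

Areal heat capacity C = 1.527×10^8 J/(m^2 K) (given).
ω = 2π / 3.15×10^7 s = 1.99×10^-7 s⁻¹.
Phase lag φ = arctan(Cω/λ) = arctan(30.4/8.605) = 1.30 rad.
Time lag = φ / ω = 1.30 / 1.99×10^-7 = 6.50×10^6 s = 75.2 days.

75 days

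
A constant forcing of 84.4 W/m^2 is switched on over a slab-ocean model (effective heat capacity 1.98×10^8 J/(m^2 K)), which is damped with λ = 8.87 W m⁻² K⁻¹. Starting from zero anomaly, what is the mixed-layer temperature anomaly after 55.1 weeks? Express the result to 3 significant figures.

Areal heat capacity C = 1.98×10^8 J/(m^2 K) (given).
τ = C / λ = 1.98×10^8 / 8.87 = 2.23×10^7 s.
Equilibrium anomaly ΔT_eq = F / λ = 84.4 / 8.87 = 9.52 K.
t = 55.1 weeks = 3.33×10^7 s, so t/τ = 1.49.
ΔT(t) = ΔT_eq (1 − e^(−t/τ)) = 9.52 × (1 − e^−1.49) = 7.38 K.

7.38 K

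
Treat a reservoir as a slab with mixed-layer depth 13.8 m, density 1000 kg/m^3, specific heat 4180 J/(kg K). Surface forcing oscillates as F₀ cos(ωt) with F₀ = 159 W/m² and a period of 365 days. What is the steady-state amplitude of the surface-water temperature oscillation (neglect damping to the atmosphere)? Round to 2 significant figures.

14 K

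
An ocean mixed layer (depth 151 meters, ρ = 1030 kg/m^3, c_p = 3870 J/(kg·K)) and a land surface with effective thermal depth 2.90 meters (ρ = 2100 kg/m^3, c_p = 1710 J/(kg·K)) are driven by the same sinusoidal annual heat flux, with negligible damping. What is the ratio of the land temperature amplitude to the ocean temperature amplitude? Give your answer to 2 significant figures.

58

C_ocean = 1030 × 3870 × 151 = 6.02×10^8 J/(m²·K).
C_land = 2100 × 1710 × 2.90 = 1.04×10^7 J/(m²·K).
Undamped amplitude ∝ 1/C, so A_land/A_ocean = C_ocean/C_land = 57.8.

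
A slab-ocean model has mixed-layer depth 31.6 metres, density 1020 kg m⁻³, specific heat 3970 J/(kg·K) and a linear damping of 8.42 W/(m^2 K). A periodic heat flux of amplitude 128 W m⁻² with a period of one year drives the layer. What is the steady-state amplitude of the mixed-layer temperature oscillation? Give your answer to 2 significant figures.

Areal heat capacity C = ρ c_p D = 1020 × 3970 × 31.6 = 1.28×10^8 J/(m^2 K).
Angular frequency ω = 2π / T = 2π / 3.15×10^7 s = 1.99×10^-7 s⁻¹.
√((Cω)² + λ²) = √((25.5)² + 8.42²) = 26.8 W/(m²·K).
Amplitude A = F₀ / √((Cω)²+λ²) = 128 / 26.8 = 4.77 K.

4.8 K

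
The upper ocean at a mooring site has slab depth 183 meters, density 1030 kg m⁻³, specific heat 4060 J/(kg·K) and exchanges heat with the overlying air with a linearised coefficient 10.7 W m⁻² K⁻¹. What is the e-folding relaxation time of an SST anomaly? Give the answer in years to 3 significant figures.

Areal heat capacity C = ρ c_p D = 1030 × 4060 × 183 = 7.65×10^8 J m⁻² K⁻¹.
Relaxation time τ = C / λ = 7.65×10^8 / 10.7 = 7.15×10^7 s.
In years: 7.15×10^7 s / (3.156×10^7 s/year) = 2.27 years.

2.27 years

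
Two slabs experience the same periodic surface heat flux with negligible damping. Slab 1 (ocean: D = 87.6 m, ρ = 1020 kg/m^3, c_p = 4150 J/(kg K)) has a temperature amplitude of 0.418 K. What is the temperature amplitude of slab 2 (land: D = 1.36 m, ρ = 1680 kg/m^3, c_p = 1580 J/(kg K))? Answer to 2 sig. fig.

C_ocean = 3.71×10^8 J/(m²·K); C_land = 3.61×10^6 J/(m²·K).
A ∝ 1/C ⇒ A_land = A_ocean × C_ocean/C_land = 0.418 × 103 = 42.9 K.

43 K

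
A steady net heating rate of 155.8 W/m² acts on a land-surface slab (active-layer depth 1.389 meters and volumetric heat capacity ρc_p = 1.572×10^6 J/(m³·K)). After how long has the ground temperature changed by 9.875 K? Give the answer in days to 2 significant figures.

1.6 days

Areal heat capacity C = ρc_p × D = 1.572×10^6 × 1.389 = 2.18×10^6 J/(m^2 K).
Time required: Δt = C ΔT / F = 2.18×10^6 × 9.875 / 155.8 = 1.38×10^5 s.
In days: 1.38×10^5 s / (86400 s/day) = 1.60 days.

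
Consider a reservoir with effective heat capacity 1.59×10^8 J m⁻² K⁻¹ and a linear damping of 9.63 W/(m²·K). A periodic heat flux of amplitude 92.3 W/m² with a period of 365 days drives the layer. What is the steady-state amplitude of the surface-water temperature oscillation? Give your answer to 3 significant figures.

2.79 K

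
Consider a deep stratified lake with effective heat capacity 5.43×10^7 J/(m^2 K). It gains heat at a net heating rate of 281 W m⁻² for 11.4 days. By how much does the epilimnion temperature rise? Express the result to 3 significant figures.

5.10 K

Areal heat capacity C = 5.43×10^7 J/(m^2 K) (given).
Net heat input Q = F Δt = 281 × (11.4 days × 86400 s/day) = 2.77×10^8 J/m².
ΔT = Q / C = 2.77×10^8 / 5.43×10^7 = 5.10 K.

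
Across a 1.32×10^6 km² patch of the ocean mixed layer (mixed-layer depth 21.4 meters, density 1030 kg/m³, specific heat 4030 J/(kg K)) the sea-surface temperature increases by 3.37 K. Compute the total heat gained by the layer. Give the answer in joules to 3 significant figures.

3.95×10^20 J

Areal heat capacity C = ρ c_p D = 1030 × 4030 × 21.4 = 8.88×10^7 J/(m^2 K).
Heat per unit area: q = C ΔT = 8.88×10^7 × 3.37 = 2.99×10^8 J/m².
Total heat: Q = q × A = 2.99×10^8 × (1.32×10^6 × 10⁶ m²) = 3.95×10^20 J.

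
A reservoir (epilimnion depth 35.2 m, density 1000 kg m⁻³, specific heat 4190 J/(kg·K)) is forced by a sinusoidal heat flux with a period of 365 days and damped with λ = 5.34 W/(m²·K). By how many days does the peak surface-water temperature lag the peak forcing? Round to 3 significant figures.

Areal heat capacity C = ρ c_p D = 1000 × 4190 × 35.2 = 1.47×10^8 J/(m^2 K).
ω = 2π / 3.15×10^7 s = 1.99×10^-7 s⁻¹.
Phase lag φ = arctan(Cω/λ) = arctan(29.4/5.34) = 1.39 rad.
Time lag = φ / ω = 1.39 / 1.99×10^-7 = 6.98×10^6 s = 80.8 days.

80.8 days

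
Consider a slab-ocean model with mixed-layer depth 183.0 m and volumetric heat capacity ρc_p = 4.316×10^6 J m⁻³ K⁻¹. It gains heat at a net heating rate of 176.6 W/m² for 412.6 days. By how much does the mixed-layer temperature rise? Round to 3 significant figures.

7.97 K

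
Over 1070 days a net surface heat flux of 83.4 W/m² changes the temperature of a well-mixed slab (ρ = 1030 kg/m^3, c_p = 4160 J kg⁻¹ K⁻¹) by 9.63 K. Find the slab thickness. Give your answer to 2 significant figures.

Heat input Q = F Δt = 83.4 × 9.24×10^7 s = 7.71×10^9 J/m².
Required areal heat capacity C = Q / ΔT = 8.01×10^8 J/(m²·K).
Depth D = C / (ρ c_p) = 8.01×10^8 / (1030 × 4160) = 187 m.

190 m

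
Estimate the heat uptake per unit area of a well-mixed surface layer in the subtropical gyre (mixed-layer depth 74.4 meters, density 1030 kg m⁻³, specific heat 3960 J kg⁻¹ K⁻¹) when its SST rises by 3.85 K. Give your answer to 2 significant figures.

Areal heat capacity C = ρ c_p D = 1030 × 3960 × 74.4 = 3.03×10^8 J/(m^2 K).
ΔQ = C ΔT = 3.03×10^8 × 3.85 = 1.17×10^9 J/m².

1.2×10^9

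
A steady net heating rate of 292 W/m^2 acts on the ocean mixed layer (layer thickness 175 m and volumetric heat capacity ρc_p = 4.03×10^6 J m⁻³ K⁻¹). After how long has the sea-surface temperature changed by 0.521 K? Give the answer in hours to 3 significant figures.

350 hours

Areal heat capacity C = ρc_p × D = 4.03×10^6 × 175 = 7.05×10^8 J m⁻² K⁻¹.
Time required: Δt = C ΔT / F = 7.05×10^8 × 0.521 / 292 = 1.26×10^6 s.
In hours: 1.26×10^6 s / (3600 s/hour) = 350 hours.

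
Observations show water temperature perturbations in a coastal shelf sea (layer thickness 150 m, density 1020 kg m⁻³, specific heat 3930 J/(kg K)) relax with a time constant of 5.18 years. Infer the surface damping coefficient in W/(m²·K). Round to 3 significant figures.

Areal heat capacity C = ρ c_p D = 1020 × 3930 × 150 = 6.01×10^8 J/(m²·K).
τ = 5.18 years = 1.63×10^8 s.
λ = C / τ = 6.01×10^8 / 1.63×10^8 = 3.68 W/(m²·K).

3.68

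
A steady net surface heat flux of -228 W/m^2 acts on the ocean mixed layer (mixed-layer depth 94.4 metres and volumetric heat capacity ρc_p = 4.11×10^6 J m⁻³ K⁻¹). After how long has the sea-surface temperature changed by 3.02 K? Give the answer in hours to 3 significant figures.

Areal heat capacity C = ρc_p × D = 4.11×10^6 × 94.4 = 3.88×10^8 J/(m^2 K).
Time required: Δt = C ΔT / F = 3.88×10^8 × -3.02 / -228 = 5.14×10^6 s.
In hours: 5.14×10^6 s / (3600 s/hour) = 1430 hours.

1430 hours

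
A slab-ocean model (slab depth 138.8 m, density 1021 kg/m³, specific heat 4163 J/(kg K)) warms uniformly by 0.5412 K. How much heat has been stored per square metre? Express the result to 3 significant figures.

3.19×10^8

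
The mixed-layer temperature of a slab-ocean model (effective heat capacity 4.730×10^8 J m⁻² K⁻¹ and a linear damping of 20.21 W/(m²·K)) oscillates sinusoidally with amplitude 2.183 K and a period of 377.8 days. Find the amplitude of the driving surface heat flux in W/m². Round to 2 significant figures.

Areal heat capacity C = 4.730×10^8 J m⁻² K⁻¹ (given).
ω = 2π / 3.26×10^7 s = 1.92×10^-7 s⁻¹.
√((Cω)² + λ²) = √((91.0)² + 20.21²) = 93.3 W/(m²·K).
F₀ = A × √((Cω)²+λ²) = 2.183 × 93.3 = 204 W/m².

200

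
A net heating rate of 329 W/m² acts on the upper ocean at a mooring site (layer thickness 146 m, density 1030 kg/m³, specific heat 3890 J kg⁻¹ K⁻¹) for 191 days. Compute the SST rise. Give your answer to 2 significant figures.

9.3 K

Areal heat capacity C = ρ c_p D = 1030 × 3890 × 146 = 5.85×10^8 J m⁻² K⁻¹.
Net heat input Q = F Δt = 329 × (191 days × 86400 s/day) = 5.43×10^9 J/m².
ΔT = Q / C = 5.43×10^9 / 5.85×10^8 = 9.28 K.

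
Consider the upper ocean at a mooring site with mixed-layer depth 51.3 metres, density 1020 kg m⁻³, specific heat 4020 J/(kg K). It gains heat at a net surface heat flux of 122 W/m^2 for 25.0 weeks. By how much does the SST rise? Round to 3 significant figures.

8.77 K

Areal heat capacity C = ρ c_p D = 1020 × 4020 × 51.3 = 2.10×10^8 J m⁻² K⁻¹.
Net heat input Q = F Δt = 122 × (25.0 weeks × 6.048×10^5 s/week) = 1.84×10^9 J/m².
ΔT = Q / C = 1.84×10^9 / 2.10×10^8 = 8.77 K.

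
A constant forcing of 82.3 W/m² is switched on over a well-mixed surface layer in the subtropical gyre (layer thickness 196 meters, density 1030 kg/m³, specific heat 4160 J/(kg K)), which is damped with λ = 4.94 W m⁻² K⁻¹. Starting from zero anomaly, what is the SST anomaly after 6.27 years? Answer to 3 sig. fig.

11.5 K

Areal heat capacity C = ρ c_p D = 1030 × 4160 × 196 = 8.40×10^8 J m⁻² K⁻¹.
τ = C / λ = 8.40×10^8 / 4.94 = 1.70×10^8 s.
Equilibrium anomaly ΔT_eq = F / λ = 82.3 / 4.94 = 16.7 K.
t = 6.27 years = 1.98×10^8 s, so t/τ = 1.16.
ΔT(t) = ΔT_eq (1 − e^(−t/τ)) = 16.7 × (1 − e^−1.16) = 11.5 K.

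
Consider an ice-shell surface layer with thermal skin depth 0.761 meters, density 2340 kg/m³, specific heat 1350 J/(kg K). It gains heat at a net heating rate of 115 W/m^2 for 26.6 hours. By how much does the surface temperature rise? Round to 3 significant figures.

Areal heat capacity C = ρ c_p D = 2340 × 1350 × 0.761 = 2.40×10^6 J m⁻² K⁻¹.
Net heat input Q = F Δt = 115 × (26.6 hours × 3600 s/hour) = 1.10×10^7 J/m².
ΔT = Q / C = 1.10×10^7 / 2.40×10^6 = 4.58 K.

4.58 K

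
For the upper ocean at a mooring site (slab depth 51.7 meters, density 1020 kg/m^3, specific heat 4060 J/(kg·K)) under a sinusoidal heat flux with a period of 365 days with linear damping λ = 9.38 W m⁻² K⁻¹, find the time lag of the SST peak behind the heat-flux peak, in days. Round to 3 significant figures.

78.7 days

Areal heat capacity C = ρ c_p D = 1020 × 4060 × 51.7 = 2.14×10^8 J/(m²·K).
ω = 2π / 3.15×10^7 s = 1.99×10^-7 s⁻¹.
Phase lag φ = arctan(Cω/λ) = arctan(42.7/9.38) = 1.35 rad.
Time lag = φ / ω = 1.35 / 1.99×10^-7 = 6.80×10^6 s = 78.7 days.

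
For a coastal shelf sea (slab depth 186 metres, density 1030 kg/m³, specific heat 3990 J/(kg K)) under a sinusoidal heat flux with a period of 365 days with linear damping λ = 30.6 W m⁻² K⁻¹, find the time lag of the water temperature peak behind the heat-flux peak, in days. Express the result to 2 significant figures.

80 days

Areal heat capacity C = ρ c_p D = 1030 × 3990 × 186 = 7.64×10^8 J/(m^2 K).
ω = 2π / 3.15×10^7 s = 1.99×10^-7 s⁻¹.
Phase lag φ = arctan(Cω/λ) = arctan(152/30.6) = 1.37 rad.
Time lag = φ / ω = 1.37 / 1.99×10^-7 = 6.89×10^6 s = 79.7 days.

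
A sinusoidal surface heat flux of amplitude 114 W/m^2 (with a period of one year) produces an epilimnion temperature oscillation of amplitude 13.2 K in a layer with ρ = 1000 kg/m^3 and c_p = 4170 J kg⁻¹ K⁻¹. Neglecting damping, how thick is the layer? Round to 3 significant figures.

ω = 2π / 3.15×10^7 s = 1.99×10^-7 s⁻¹.
Required C = F₀ / (A ω) = 114 / (13.2 × 1.99×10^-7) = 4.33×10^7 J/(m²·K).
D = C / (ρ c_p) = 4.33×10^7 / (1000 × 4170) = 10.4 m.

10.4 m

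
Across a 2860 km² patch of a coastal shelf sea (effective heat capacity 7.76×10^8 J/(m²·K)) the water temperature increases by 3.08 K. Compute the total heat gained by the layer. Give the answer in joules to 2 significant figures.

Areal heat capacity C = 7.76×10^8 J/(m²·K) (given).
Heat per unit area: q = C ΔT = 7.76×10^8 × 3.08 = 2.39×10^9 J/m².
Total heat: Q = q × A = 2.39×10^9 × (2860 × 10⁶ m²) = 6.84×10^18 J.

6.8×10^18 J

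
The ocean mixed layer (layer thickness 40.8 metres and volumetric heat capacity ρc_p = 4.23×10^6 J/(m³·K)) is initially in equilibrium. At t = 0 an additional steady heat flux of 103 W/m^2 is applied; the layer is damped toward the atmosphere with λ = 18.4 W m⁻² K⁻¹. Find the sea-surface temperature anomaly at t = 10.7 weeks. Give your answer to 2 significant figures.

2.8 K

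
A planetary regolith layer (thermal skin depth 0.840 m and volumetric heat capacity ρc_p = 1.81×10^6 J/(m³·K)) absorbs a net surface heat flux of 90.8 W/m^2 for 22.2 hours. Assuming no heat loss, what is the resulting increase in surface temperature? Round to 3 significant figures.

Areal heat capacity C = ρc_p × D = 1.81×10^6 × 0.840 = 1.52×10^6 J m⁻² K⁻¹.
Net heat input Q = F Δt = 90.8 × (22.2 hours × 3600 s/hour) = 7.26×10^6 J/m².
ΔT = Q / C = 7.26×10^6 / 1.52×10^6 = 4.77 K.

4.77 K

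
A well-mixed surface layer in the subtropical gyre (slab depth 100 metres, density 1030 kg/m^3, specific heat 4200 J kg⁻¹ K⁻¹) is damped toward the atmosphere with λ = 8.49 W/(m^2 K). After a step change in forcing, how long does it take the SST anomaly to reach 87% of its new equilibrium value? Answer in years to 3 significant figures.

Areal heat capacity C = ρ c_p D = 1030 × 4200 × 100 = 4.33×10^8 J/(m^2 K).
τ = C / λ = 4.33×10^8 / 8.49 = 5.10×10^7 s.
Fraction reached: 1 − e^(−t/τ) = 0.87 ⇒ t = −τ ln(1 − 0.87) = τ × 2.04.
t = 1.04×10^8 s = 3.29 years.

3.29 years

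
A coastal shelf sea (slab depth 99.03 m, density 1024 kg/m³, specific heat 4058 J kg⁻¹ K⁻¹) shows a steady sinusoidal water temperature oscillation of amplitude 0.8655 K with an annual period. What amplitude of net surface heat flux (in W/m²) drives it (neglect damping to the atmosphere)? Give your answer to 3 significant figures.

71.0

Areal heat capacity C = ρ c_p D = 1024 × 4058 × 99.03 = 4.12×10^8 J/(m²·K).
ω = 2π / 3.15×10^7 s = 1.99×10^-7 s⁻¹.
Cω = 4.12×10^8 × 1.99×10^-7 = 82.0 W/(m²·K).
F₀ = A × Cω = 0.8655 × 82.0 = 71.0 W/m².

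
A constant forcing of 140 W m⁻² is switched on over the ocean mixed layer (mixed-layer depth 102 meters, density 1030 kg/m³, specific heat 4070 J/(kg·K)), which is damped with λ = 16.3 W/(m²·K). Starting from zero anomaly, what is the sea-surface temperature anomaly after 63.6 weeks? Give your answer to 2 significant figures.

6.6 K

Areal heat capacity C = ρ c_p D = 1030 × 4070 × 102 = 4.28×10^8 J/(m^2 K).
τ = C / λ = 4.28×10^8 / 16.3 = 2.62×10^7 s.
Equilibrium anomaly ΔT_eq = F / λ = 140 / 16.3 = 8.59 K.
t = 63.6 weeks = 3.85×10^7 s, so t/τ = 1.47.
ΔT(t) = ΔT_eq (1 − e^(−t/τ)) = 8.59 × (1 − e^−1.47) = 6.61 K.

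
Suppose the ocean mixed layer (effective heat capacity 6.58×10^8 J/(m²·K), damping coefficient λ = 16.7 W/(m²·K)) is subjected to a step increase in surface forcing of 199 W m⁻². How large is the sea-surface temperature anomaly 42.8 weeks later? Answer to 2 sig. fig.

Areal heat capacity C = 6.58×10^8 J/(m²·K) (given).
τ = C / λ = 6.58×10^8 / 16.7 = 3.94×10^7 s.
Equilibrium anomaly ΔT_eq = F / λ = 199 / 16.7 = 11.9 K.
t = 42.8 weeks = 2.59×10^7 s, so t/τ = 0.657.
ΔT(t) = ΔT_eq (1 − e^(−t/τ)) = 11.9 × (1 − e^−0.657) = 5.74 K.

5.7 K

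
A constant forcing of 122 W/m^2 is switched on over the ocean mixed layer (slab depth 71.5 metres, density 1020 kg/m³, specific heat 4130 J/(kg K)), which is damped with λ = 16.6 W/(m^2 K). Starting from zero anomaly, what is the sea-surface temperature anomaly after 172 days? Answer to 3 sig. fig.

Areal heat capacity C = ρ c_p D = 1020 × 4130 × 71.5 = 3.01×10^8 J/(m^2 K).
τ = C / λ = 3.01×10^8 / 16.6 = 1.81×10^7 s.
Equilibrium anomaly ΔT_eq = F / λ = 122 / 16.6 = 7.35 K.
t = 172 days = 1.49×10^7 s, so t/τ = 0.819.
ΔT(t) = ΔT_eq (1 − e^(−t/τ)) = 7.35 × (1 − e^−0.819) = 4.11 K.

4.11 K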